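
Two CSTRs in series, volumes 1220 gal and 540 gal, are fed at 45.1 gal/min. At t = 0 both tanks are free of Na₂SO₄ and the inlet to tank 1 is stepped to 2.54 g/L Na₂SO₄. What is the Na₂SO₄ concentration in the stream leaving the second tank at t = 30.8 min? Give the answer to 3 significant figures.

Species balance on tank i: dCᵢ/dt = (Cᵢ₋₁ − Cᵢ)/τᵢ with τᵢ = Vᵢ/Q.
τ₁ = 1220/45.1 = 27.051 min; τ₂ = 540/45.1 = 11.973 min.
Tank 1: C₁ = C_in(1 − e^(−t/τ₁)). Tank 2 (τ₁ ≠ τ₂): C₂ = C_in[1 − (τ₁ e^(−t/τ₁) − τ₂ e^(−t/τ₂))/(τ₁ − τ₂)].
At t = 30.8: e^(−t/τ₁) = 0.32027, e^(−t/τ₂) = 0.076354.
C₂ = 2.54·[1 − (27.051·0.32027 − 11.973·0.076354)/(15.078)] = 2.54·0.48603 = 1.2345 g/L.

1.23 g/L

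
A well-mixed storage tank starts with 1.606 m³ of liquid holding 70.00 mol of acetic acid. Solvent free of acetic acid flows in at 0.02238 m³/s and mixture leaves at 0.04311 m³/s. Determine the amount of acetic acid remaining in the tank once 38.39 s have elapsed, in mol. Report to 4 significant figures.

16.87 mol

Total volume: dV/dt = Q_in − Q_out = -0.0207300 m³/s, so V(t) = 1.606 − 0.0207300 t and V(38.39) = 0.810175 m³.
Species balance (pure solvent in): dm/dt = −Q_out · m/V(t).
dm/m = −Q_out dt/(V₀ − 0.0207300 t); integrating gives ln(m/m₀) = −(Q_out/(Q_in−Q_out)) ln(V/V₀).
m = m₀ (V₀/V)^(Q_out/(Q_in−Q_out)) = 70.00 × (1.606/0.810175)^(-2.07959) = 16.8699 mol.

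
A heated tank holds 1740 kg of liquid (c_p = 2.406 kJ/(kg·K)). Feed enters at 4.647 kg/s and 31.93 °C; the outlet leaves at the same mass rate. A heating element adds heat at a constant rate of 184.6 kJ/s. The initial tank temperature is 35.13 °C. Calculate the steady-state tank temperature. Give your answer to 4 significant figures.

48.44 °C

M c_p dT/dt = ṁ c_p (T_in − T) + Q̇.
At steady state dT/dt = 0 ⇒ T_ss = T_in + Q̇/(ṁ c_p) = 31.93 + 184.6/(4.647·2.406) = 48.4406 °C.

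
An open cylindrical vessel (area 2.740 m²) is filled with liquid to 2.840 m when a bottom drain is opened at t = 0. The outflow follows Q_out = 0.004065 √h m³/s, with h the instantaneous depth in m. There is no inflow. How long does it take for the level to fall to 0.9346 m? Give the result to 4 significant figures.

968.6 s

With no inflow, A dh/dt = −0.004065 √h.
Separate and integrate: 2(√h − √h₀) = −(0.004065/A) t.
t = 2A(√h₀ − √h)/0.004065 = 2·2.740·(√2.840 − √0.9346)/0.004065
  = 5.48000 × (1.68523 − 0.966747) / 0.004065 = 968.582 s.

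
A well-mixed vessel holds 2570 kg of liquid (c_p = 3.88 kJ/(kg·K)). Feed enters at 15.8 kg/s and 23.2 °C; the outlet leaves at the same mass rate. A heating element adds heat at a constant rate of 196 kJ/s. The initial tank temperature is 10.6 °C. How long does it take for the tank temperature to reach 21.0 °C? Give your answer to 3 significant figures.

175 s

Heat balance on the well-mixed liquid: M c_p dT/dt = ṁ c_p (T_in − T) + 196.
τ = M/ṁ = 162.66 s; T_ss = T_in + Q̇/(ṁ c_p) = 26.397 °C.
T(t) = T_ss + (T₀ − T_ss) e^(−t/τ). Set T = 21.0:
e^(−t/τ) = (21.0 − 26.397)/(10.6 − 26.397) = 0.34165
t = −162.66 · ln(0.34165) = 174.69 s.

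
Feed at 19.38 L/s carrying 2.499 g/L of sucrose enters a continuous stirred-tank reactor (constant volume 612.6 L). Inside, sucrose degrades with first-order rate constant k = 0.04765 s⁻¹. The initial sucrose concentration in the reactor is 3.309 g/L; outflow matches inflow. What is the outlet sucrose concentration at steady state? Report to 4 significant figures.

Accumulation = in − out − consumed: V dC/dt = Q C_in − Q C − k V C.
Steady state (dC/dt = 0): C_ss = Q C_in/(Q + kV) = C_in/(1 + kV/Q).
C_ss = 19.38·2.499/(19.38 + 0.04765·612.6) = 48.4306/48.5704 = 0.997122 g/L.

0.9971 g/L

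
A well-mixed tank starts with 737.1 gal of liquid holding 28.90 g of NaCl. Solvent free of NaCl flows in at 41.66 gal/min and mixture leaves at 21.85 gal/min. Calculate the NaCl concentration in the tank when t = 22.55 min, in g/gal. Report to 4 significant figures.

0.01448 g/gal

Let m(t) be the amount of NaCl. Volume: V(t) = V₀ + (Q_in − Q_out) t = 737.1 + 19.8100 t; V(22.55) = 1183.82 gal.
No NaCl enters, so dm/dt = −Q_out · (m/V).
Separate: dm/m = −Q_out dt/V(t) ⇒ ln(m/m₀) = −(Q_out/(Q_in−Q_out)) ln(V/V₀).
m = m₀ (V₀/V)^(Q_out/(Q_in−Q_out)) = 28.90 × (737.1/1183.82)^(1.10298) = 17.1377 g.
C = m/V = 17.1377/1183.82 = 0.0144766 g/gal.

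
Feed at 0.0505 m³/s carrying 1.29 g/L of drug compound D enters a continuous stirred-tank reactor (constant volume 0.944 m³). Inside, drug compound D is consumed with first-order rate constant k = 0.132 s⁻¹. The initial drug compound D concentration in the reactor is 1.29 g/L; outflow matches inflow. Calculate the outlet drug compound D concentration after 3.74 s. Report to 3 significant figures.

Accumulation = in − out − consumed: V dC/dt = Q C_in − Q C − k V C.
This is linear with rate a = Q/V + k = 0.18550 s⁻¹.
C_ss = Q C_in/(Q + kV) = 0.37203 g/L; C(t) = C_ss + (C₀ − C_ss) e^(−a t).
C(3.74) = 0.37203 + (0.91797)·e^(−0.18550·3.74) = 0.37203 + (0.91797)·0.49970 = 0.83074 g/L.

0.831 g/L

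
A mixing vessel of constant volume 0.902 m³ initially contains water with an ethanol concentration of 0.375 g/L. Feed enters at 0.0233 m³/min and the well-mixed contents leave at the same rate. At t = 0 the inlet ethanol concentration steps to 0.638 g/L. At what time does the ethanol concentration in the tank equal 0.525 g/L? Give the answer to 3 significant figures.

32.7 min

Unsteady species balance (constant V, well mixed): V dC/dt = Q(C_in − C), so τ = V/Q = 38.712 min.
C(t) = C_in + (C₀ − C_in) e^(−t/τ). Set C = 0.525 and solve for t:
e^(−t/τ) = (C − C_in)/(C₀ − C_in) = (0.525 − 0.638)/(0.375 − 0.638) = 0.42966
t = −τ ln(…) = 38.712 × 0.84477 = 32.703 min.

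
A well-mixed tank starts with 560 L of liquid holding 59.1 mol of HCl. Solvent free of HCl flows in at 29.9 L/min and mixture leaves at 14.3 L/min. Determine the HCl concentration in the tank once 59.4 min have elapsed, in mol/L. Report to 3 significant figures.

Total volume: dV/dt = Q_in − Q_out = 15.600 L/min, so V(t) = 560 + 15.600 t and V(59.4) = 1486.6 L.
Species balance (pure solvent in): dm/dt = −Q_out · m/V(t).
dm/m = −Q_out dt/(V₀ + 15.600 t); integrating gives ln(m/m₀) = −(Q_out/(Q_in−Q_out)) ln(V/V₀).
m = m₀ (V₀/V)^(Q_out/(Q_in−Q_out)) = 59.1 × (560/1486.6)^(0.91667) = 24.149 mol.
C = m/V = 24.149/1486.6 = 0.016244 mol/L.

0.0162 mol/L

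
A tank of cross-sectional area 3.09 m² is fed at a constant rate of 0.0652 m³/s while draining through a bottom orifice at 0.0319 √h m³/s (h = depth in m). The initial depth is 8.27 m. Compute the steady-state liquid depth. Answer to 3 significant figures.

4.18 m

A dh/dt = Q_in − 0.0319 √h. Steady state requires inflow = outflow:
Q_in = 0.0319 √h_ss ⇒ √h_ss = 0.0652/0.0319 = 2.0439.
h_ss = 2.0439² = 4.1775 m. (Since h₀ = 8.27 m > h_ss, the level will fall toward this value.)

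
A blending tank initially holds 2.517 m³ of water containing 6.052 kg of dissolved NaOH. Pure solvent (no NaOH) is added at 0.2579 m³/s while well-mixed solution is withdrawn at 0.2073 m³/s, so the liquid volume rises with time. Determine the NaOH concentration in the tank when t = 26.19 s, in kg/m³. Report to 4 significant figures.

0.2784 kg/m³

Total volume: dV/dt = Q_in − Q_out = 0.0506000 m³/s, so V(t) = 2.517 + 0.0506000 t and V(26.19) = 3.84221 m³.
Species balance (pure solvent in): dm/dt = −Q_out · m/V(t).
dm/m = −Q_out dt/(V₀ + 0.0506000 t); integrating gives ln(m/m₀) = −(Q_out/(Q_in−Q_out)) ln(V/V₀).
m = m₀ (V₀/V)^(Q_out/(Q_in−Q_out)) = 6.052 × (2.517/3.84221)^(4.09684) = 1.06983 kg.
C = m/V = 1.06983/3.84221 = 0.278442 kg/m³.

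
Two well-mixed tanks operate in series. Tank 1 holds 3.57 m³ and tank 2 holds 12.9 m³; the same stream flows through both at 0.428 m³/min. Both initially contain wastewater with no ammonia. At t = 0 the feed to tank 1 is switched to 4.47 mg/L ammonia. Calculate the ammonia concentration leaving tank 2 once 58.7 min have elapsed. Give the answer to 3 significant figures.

Each tank obeys Vᵢ dCᵢ/dt = Q(Cᵢ₋₁ − Cᵢ), so τᵢ = Vᵢ/Q.
τ₁ = 3.57/0.428 = 8.3411 min; τ₂ = 12.9/0.428 = 30.140 min.
Tank 1: C₁ = C_in(1 − e^(−t/τ₁)). Tank 2 (τ₁ ≠ τ₂): C₂ = C_in[1 − (τ₁ e^(−t/τ₁) − τ₂ e^(−t/τ₂))/(τ₁ − τ₂)].
At t = 58.7: e^(−t/τ₁) = 0.00087839, e^(−t/τ₂) = 0.14262.
C₂ = 4.47·[1 − (8.3411·0.00087839 − 30.140·0.14262)/(-21.799)] = 4.47·0.80314 = 3.5901 mg/L.

3.59 mg/L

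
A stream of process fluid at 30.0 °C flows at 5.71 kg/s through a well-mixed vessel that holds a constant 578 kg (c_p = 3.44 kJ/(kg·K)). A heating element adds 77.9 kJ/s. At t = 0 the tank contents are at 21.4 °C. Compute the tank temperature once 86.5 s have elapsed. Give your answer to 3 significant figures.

M c_p dT/dt = ṁ c_p (T_in − T) + Q̇.
τ = M/ṁ = 101.23 s; T_ss = T_in + Q̇/(ṁ c_p) = 30.0 + 77.9/(5.71·3.44) = 33.966 °C.
Solution: T(t) = T_ss + (T₀ − T_ss) e^(−t/τ).
T(86.5) = 33.966 + (-12.566)·e^(−86.5/101.23) = 33.966 + (-12.566)·0.42549 = 28.619 °C.

28.6 °C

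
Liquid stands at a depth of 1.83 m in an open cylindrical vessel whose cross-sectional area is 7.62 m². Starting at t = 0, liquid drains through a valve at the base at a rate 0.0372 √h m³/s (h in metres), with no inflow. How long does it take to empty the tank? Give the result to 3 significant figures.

554 s

With no inflow, A dh/dt = −0.0372 √h.
Separate and integrate: 2(√h − √h₀) = −(0.0372/A) t.
Set h = 0: 2√h₀ = (0.0372/A) t_empty ⇒ t_empty = 2A√h₀/0.0372.
t_empty = 2·7.62·√1.83/0.0372 = 15.240·1.3528/0.0372 = 554.20 s.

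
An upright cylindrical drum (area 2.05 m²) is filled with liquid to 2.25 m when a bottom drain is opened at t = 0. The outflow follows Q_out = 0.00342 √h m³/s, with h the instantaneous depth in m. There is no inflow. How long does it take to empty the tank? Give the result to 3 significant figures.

With no inflow, A dh/dt = −0.00342 √h.
This is separable: 2 d(√h)/dt = −0.00342/A, so √h = √h₀ − (0.00342/(2A)) t.
Tank is empty when √h = 0: t_empty = 2A√h₀/0.00342.
t_empty = 2·2.05·√2.25/0.00342 = 4.1000·1.5000/0.00342 = 1798.2 s.

1800 s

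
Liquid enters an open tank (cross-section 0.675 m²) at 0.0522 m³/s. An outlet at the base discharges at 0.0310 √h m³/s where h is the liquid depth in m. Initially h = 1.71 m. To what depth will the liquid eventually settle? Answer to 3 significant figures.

Mass balance (ρ constant): A dh/dt = Q_in − 0.0310 √h. At steady state dh/dt = 0:
Q_in = 0.0310 √h_ss ⇒ √h_ss = 0.0522/0.0310 = 1.6839.
h_ss = 1.6839² = 2.8354 m. (Since h₀ = 1.71 m < h_ss, the level will rise toward this value.)

2.84 m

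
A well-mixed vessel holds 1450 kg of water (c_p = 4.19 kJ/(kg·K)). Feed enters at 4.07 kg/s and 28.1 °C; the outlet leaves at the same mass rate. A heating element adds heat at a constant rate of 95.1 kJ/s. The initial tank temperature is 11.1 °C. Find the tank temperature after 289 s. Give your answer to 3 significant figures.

23.6 °C

M c_p dT/dt = ṁ c_p (T_in − T) + Q̇.
Rearrange: dT/dt = (T_ss − T)/τ with τ = M/ṁ = 356.27 s and T_ss = T_in + Q̇/(ṁ c_p) = 33.677 °C.
Solution: T(t) = T_ss + (T₀ − T_ss) e^(−t/τ).
T(289) = 33.677 + (-22.577)·e^(−289/356.27) = 33.677 + (-22.577)·0.44433 = 23.645 °C.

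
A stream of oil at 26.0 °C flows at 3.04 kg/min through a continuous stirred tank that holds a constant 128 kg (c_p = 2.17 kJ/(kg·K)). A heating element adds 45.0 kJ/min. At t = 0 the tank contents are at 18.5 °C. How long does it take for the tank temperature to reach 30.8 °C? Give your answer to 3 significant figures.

82.4 min

M c_p dT/dt = ṁ c_p (T_in − T) + Q̇.
τ = M/ṁ = 42.105 min; T_ss = T_in + Q̇/(ṁ c_p) = 32.821 °C.
T(t) = T_ss + (T₀ − T_ss) e^(−t/τ). Set T = 30.8:
e^(−t/τ) = (30.8 − 32.821)/(18.5 − 32.821) = 0.14115
t = −42.105 · ln(0.14115) = 82.439 min.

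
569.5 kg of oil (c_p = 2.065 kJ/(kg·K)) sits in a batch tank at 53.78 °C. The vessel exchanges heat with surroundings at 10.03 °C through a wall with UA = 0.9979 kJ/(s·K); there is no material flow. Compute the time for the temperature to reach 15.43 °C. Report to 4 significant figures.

M c_p dT/dt = −UA(T − T_amb).
τ = M c_p/UA = 1178.49 s; T_ss = T_amb = 10.0300 °C.
T(t) = T_ss + (T₀ − T_ss)e^(−t/τ); set T = 15.43:
t = −τ ln[(T − T_ss)/(T₀ − T_ss)] = −1178.49 · ln(0.123429) = 2465.52 s.

2466 s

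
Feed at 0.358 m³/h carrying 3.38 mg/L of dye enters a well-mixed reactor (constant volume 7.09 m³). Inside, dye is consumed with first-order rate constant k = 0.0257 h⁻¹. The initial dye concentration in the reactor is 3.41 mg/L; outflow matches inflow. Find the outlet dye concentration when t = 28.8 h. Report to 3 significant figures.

Species balance: V dC/dt = Q C_in − Q C − k V C.
This is linear with rate a = Q/V + k = 0.076194 h⁻¹.
C_ss = Q C_in/(Q + kV) = 2.2399 mg/L; C(t) = C_ss + (C₀ − C_ss) e^(−a t).
C(28.8) = 2.2399 + (1.1701)·e^(−0.076194·28.8) = 2.2399 + (1.1701)·0.11143 = 2.3703 mg/L.

2.37 mg/L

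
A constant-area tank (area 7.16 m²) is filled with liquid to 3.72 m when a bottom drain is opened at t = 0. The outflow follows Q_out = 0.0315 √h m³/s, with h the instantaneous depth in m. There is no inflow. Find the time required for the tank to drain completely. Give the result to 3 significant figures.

877 s

A dh/dt = −Q_out = −0.0315 √h.
∫ h^(−1/2) dh = −(0.0315/A) ∫ dt, giving 2√h = 2√h₀ − (0.0315/A) t.
Tank is empty when √h = 0: t_empty = 2A√h₀/0.0315.
t_empty = 2·7.16·√3.72/0.0315 = 14.320·1.9287/0.0315 = 876.81 s.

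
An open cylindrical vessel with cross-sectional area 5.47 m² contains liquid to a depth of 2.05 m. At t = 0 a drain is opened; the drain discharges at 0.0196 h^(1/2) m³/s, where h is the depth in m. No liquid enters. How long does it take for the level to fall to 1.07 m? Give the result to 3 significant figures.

222 s

Volume balance on the tank: A dh/dt = −0.0196 √h.
∫ h^(−1/2) dh = −(0.0196/A) ∫ dt, giving 2√h = 2√h₀ − (0.0196/A) t.
t = 2A(√h₀ − √h)/0.0196 = 2·5.47·(√2.05 − √1.07)/0.0196
  = 10.940 × (1.4318 − 1.0344) / 0.0196 = 221.80 s.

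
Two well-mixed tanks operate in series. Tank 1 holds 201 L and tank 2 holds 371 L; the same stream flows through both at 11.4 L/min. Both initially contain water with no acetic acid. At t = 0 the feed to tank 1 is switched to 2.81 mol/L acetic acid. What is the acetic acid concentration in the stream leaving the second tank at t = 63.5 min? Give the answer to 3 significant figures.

Each tank obeys Vᵢ dCᵢ/dt = Q(Cᵢ₋₁ − Cᵢ), so τᵢ = Vᵢ/Q.
τ₁ = 201/11.4 = 17.632 min; τ₂ = 371/11.4 = 32.544 min.
Solving the cascade with C₁(0)=C₂(0)=0 gives C₂(t) = C_in[1 − (τ₁ e^(−t/τ₁) − τ₂ e^(−t/τ₂))/(τ₁ − τ₂)].
At t = 63.5: e^(−t/τ₁) = 0.027283, e^(−t/τ₂) = 0.14210.
C₂ = 2.81·[1 − (17.632·0.027283 − 32.544·0.14210)/(-14.912)] = 2.81·0.72214 = 2.0292 mol/L.

2.03 mol/L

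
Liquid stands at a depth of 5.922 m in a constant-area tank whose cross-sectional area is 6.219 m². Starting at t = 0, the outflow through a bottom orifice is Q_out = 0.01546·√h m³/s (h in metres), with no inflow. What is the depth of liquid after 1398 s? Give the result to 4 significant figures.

0.4842 m

Unsteady balance on liquid volume: A dh/dt = −0.01546 √h.
This is separable: 2 d(√h)/dt = −0.01546/A, so √h = √h₀ − (0.01546/(2A)) t.
√h = √5.922 − 0.01546·1398/(2·6.219) = 2.43352 − 1.73767 = 0.695851.
h = 0.695851² = 0.484208 m.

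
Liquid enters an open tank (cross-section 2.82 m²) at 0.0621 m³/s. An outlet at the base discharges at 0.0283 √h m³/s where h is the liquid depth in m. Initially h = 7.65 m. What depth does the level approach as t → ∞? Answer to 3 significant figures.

4.82 m

Level balance: A dh/dt = 0.0621 − 0.0283 √h. Setting dh/dt = 0:
Q_in = 0.0283 √h_ss ⇒ √h_ss = 0.0621/0.0283 = 2.1943.
h_ss = 2.1943² = 4.8152 m. (Since h₀ = 7.65 m > h_ss, the level will fall toward this value.)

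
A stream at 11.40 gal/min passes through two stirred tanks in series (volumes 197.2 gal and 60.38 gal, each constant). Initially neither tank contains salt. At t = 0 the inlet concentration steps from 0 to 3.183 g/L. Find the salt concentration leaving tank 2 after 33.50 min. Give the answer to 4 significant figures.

Each tank obeys Vᵢ dCᵢ/dt = Q(Cᵢ₋₁ − Cᵢ), so τᵢ = Vᵢ/Q.
τ₁ = 197.2/11.40 = 17.2982 min; τ₂ = 60.38/11.40 = 5.29649 min.
Solving the cascade with C₁(0)=C₂(0)=0 gives C₂(t) = C_in[1 − (τ₁ e^(−t/τ₁) − τ₂ e^(−t/τ₂))/(τ₁ − τ₂)].
At t = 33.50: e^(−t/τ₁) = 0.144192, e^(−t/τ₂) = 0.00179107.
C₂ = 3.183·[1 − (17.2982·0.144192 − 5.29649·0.00179107)/(12.0018)] = 3.183·0.792966 = 2.52401 g/L.

2.524 g/L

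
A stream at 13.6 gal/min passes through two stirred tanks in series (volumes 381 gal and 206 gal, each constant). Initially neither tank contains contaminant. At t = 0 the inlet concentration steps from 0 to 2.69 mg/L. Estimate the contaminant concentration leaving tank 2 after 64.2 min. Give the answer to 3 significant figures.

Species balance on tank i: dCᵢ/dt = (Cᵢ₋₁ − Cᵢ)/τᵢ with τᵢ = Vᵢ/Q.
τ₁ = 381/13.6 = 28.015 min; τ₂ = 206/13.6 = 15.147 min.
Tank 1: C₁ = C_in(1 − e^(−t/τ₁)). Tank 2 (τ₁ ≠ τ₂): C₂ = C_in[1 − (τ₁ e^(−t/τ₁) − τ₂ e^(−t/τ₂))/(τ₁ − τ₂)].
At t = 64.2: e^(−t/τ₁) = 0.10110, e^(−t/τ₂) = 0.014430.
C₂ = 2.69·[1 − (28.015·0.10110 − 15.147·0.014430)/(12.868)] = 2.69·0.79688 = 2.1436 mg/L.

2.14 mg/L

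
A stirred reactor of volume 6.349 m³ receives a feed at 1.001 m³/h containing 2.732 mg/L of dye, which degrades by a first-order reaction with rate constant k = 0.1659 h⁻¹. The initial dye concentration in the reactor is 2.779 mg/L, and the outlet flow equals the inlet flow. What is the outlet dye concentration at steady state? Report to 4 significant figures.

1.331 mg/L

Accumulation = in − out − consumed: V dC/dt = Q C_in − Q C − k V C.
Steady state (dC/dt = 0): C_ss = Q C_in/(Q + kV) = C_in/(1 + kV/Q).
C_ss = 1.001·2.732/(1.001 + 0.1659·6.349) = 2.73473/2.05430 = 1.33122 mg/L.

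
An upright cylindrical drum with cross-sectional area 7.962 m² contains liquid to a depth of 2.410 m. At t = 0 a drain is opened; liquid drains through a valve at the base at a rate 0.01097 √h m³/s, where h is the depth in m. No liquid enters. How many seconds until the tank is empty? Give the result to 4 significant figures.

2253 s

Mass balance (ρ constant): A dh/dt = −0.01097 √h.
Separate and integrate: 2(√h − √h₀) = −(0.01097/A) t.
Set h = 0: 2√h₀ = (0.01097/A) t_empty ⇒ t_empty = 2A√h₀/0.01097.
t_empty = 2·7.962·√2.410/0.01097 = 15.9240·1.55242/0.01097 = 2253.48 s.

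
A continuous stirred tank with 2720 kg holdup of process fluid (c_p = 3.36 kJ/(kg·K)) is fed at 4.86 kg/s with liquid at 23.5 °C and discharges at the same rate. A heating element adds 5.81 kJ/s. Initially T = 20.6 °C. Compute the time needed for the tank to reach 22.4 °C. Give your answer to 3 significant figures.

Heat balance on the well-mixed liquid: M c_p dT/dt = ṁ c_p (T_in − T) + 5.81.
τ = M/ṁ = 559.67 s; T_ss = T_in + Q̇/(ṁ c_p) = 23.856 °C.
T(t) = T_ss + (T₀ − T_ss) e^(−t/τ). Set T = 22.4:
e^(−t/τ) = (22.4 − 23.856)/(20.6 − 23.856) = 0.44714
t = −559.67 · ln(0.44714) = 450.47 s.

450 s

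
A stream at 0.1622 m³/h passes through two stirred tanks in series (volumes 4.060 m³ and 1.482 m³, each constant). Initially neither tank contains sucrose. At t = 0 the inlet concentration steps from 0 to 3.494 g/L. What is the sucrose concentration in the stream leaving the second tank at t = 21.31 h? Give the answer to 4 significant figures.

1.340 g/L

Each tank obeys Vᵢ dCᵢ/dt = Q(Cᵢ₋₁ − Cᵢ), so τᵢ = Vᵢ/Q.
τ₁ = 4.060/0.1622 = 25.0308 h; τ₂ = 1.482/0.1622 = 9.13687 h.
Solving the cascade with C₁(0)=C₂(0)=0 gives C₂(t) = C_in[1 − (τ₁ e^(−t/τ₁) − τ₂ e^(−t/τ₂))/(τ₁ − τ₂)].
At t = 21.31: e^(−t/τ₁) = 0.426838, e^(−t/τ₂) = 0.0970713.
C₂ = 3.494·[1 − (25.0308·0.426838 − 9.13687·0.0970713)/(15.8940)] = 3.494·0.383591 = 1.34027 g/L.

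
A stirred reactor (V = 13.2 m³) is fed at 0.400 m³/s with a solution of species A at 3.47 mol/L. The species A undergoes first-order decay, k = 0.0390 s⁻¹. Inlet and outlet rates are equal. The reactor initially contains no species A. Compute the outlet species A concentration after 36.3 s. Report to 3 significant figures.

V dC/dt = Q(C_in − C) − k V C.
This is linear with rate a = Q/V + k = 0.069303 s⁻¹.
C_ss = Q C_in/(Q + kV) = 1.5173 mol/L; C(t) = C_ss + (C₀ − C_ss) e^(−a t).
C(36.3) = 1.5173 + (-1.5173)·e^(−0.069303·36.3) = 1.5173 + (-1.5173)·0.080806 = 1.3947 mol/L.

1.39 mol/L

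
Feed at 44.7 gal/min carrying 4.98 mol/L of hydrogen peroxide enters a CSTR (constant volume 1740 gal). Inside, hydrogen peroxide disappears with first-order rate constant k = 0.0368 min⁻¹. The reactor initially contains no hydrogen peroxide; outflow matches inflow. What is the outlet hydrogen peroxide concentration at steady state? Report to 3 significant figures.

Accumulation = in − out − consumed: V dC/dt = Q C_in − Q C − k V C.
At steady state: 0 = Q C_in − (Q + kV) C_ss, so C_ss = Q C_in/(Q + kV).
C_ss = 44.7·4.98/(44.7 + 0.0368·1740) = 222.61/108.73 = 2.0473 mol/L.

2.05 mol/L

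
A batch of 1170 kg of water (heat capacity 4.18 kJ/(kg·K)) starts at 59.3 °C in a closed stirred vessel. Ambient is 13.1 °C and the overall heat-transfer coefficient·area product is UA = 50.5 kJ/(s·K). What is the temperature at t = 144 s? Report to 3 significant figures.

Lumped-capacitance energy balance: M c_p dT/dt = UA(T_amb − T).
dT/dt = (T_ss − T)/τ with T_ss = T_amb = 13.100 °C, τ = M c_p/UA = 1170·4.18/50.5 = 96.844 s.
Integrating: T(t) = T_ss + (T₀ − T_ss) e^(−t/τ).
T(144) = 13.100 + (46.200)·0.22606 = 23.544 °C.

23.5 °C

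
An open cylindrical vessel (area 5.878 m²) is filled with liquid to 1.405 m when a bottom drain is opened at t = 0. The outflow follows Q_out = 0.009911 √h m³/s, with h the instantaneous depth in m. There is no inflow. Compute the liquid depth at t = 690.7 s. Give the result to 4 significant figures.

0.3636 m

With no inflow, A dh/dt = −0.009911 √h.
∫ h^(−1/2) dh = −(0.009911/A) ∫ dt, giving 2√h = 2√h₀ − (0.009911/A) t.
√h = √1.405 − 0.009911·690.7/(2·5.878) = 1.18533 − 0.582301 = 0.603026.
h = 0.603026² = 0.363641 m.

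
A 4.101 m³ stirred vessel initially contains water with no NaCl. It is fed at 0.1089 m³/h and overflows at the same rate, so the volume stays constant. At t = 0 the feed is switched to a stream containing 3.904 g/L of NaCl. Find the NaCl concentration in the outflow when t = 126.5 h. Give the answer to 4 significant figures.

Species balance on the tank: V dC/dt = Q(C_in − C).
Time constant τ = V/Q = 4.101/0.1089 = 37.6584 h.
C approaches C_in exponentially: C(t) = C_in + (C₀ − C_in) e^(−t/τ).
C(126.5) = 3.904 + (0 − 3.904)·e^(−126.5/37.6584) = 3.904 + (-3.90400)·0.0347650 = 3.76828 g/L.

3.768 g/L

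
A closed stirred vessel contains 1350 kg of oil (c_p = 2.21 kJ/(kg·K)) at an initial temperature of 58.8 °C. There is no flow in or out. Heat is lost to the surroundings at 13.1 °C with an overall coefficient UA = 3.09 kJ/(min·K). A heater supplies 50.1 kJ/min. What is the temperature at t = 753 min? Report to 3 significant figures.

Lumped-capacitance energy balance: M c_p dT/dt = UA(T_amb − T) + Q̇.
dT/dt = (T_ss − T)/τ with T_ss = T_amb + Q̇/UA = 13.1 + 50.1/3.09 = 29.314 °C, τ = M c_p/UA = 1350·2.21/3.09 = 965.53 min.
This is linear first-order; T(t) = T_ss + (T₀ − T_ss) e^(−t/τ).
T(753) = 29.314 + (29.486)·0.45846 = 42.832 °C.

42.8 °C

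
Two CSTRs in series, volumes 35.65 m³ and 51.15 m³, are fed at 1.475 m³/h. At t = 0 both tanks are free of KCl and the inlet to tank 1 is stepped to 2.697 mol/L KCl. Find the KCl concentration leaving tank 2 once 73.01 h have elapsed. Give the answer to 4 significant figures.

1.915 mol/L

Each tank obeys Vᵢ dCᵢ/dt = Q(Cᵢ₋₁ − Cᵢ), so τᵢ = Vᵢ/Q.
τ₁ = 35.65/1.475 = 24.1695 h; τ₂ = 51.15/1.475 = 34.6780 h.
Tank 1: C₁ = C_in(1 − e^(−t/τ₁)). Tank 2 (τ₁ ≠ τ₂): C₂ = C_in[1 − (τ₁ e^(−t/τ₁) − τ₂ e^(−t/τ₂))/(τ₁ − τ₂)].
At t = 73.01: e^(−t/τ₁) = 0.0487646, e^(−t/τ₂) = 0.121800.
C₂ = 2.697·[1 − (24.1695·0.0487646 − 34.6780·0.121800)/(-10.5085)] = 2.697·0.710217 = 1.91546 mol/L.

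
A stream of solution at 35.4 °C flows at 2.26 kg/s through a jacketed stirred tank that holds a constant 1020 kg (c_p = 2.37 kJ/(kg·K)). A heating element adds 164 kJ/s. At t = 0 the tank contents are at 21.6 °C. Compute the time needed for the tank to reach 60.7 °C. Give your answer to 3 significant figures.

958 s

M c_p dT/dt = ṁ c_p (T_in − T) + Q̇.
τ = M/ṁ = 451.33 s; T_ss = T_in + Q̇/(ṁ c_p) = 66.019 °C.
T(t) = T_ss + (T₀ − T_ss) e^(−t/τ). Set T = 60.7:
e^(−t/τ) = (60.7 − 66.019)/(21.6 − 66.019) = 0.11974
t = −451.33 · ln(0.11974) = 957.91 s.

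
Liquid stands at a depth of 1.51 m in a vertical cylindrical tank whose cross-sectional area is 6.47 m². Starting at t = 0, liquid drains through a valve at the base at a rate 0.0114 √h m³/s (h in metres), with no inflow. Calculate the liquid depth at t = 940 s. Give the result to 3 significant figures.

0.161 m

With no inflow, A dh/dt = −0.0114 √h.
Separate and integrate: 2(√h − √h₀) = −(0.0114/A) t.
√h = √1.51 − 0.0114·940/(2·6.47) = 1.2288 − 0.82813 = 0.40069.
h = 0.40069² = 0.16055 m.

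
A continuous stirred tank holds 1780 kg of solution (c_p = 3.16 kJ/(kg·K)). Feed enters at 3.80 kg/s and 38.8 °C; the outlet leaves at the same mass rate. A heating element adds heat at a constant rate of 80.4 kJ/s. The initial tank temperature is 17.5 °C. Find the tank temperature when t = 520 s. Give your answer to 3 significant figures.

M c_p dT/dt = ṁ c_p (T_in − T) + Q̇.
Rearrange: dT/dt = (T_ss − T)/τ with τ = M/ṁ = 468.42 s and T_ss = T_in + Q̇/(ṁ c_p) = 45.496 °C.
T approaches T_ss exponentially: T(t) = T_ss + (T₀ − T_ss) e^(−t/τ).
T(520) = 45.496 + (-27.996)·e^(−520/468.42) = 45.496 + (-27.996)·0.32952 = 36.270 °C.

36.3 °C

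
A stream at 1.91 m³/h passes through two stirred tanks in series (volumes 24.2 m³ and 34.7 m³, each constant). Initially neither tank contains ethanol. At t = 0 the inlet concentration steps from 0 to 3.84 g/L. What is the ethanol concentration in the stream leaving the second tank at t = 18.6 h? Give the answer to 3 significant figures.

1.32 g/L

Species balance on tank i: dCᵢ/dt = (Cᵢ₋₁ − Cᵢ)/τᵢ with τᵢ = Vᵢ/Q.
τ₁ = 24.2/1.91 = 12.670 h; τ₂ = 34.7/1.91 = 18.168 h.
Tank 1: C₁ = C_in(1 − e^(−t/τ₁)). Tank 2 (τ₁ ≠ τ₂): C₂ = C_in[1 − (τ₁ e^(−t/τ₁) − τ₂ e^(−t/τ₂))/(τ₁ − τ₂)].
At t = 18.6: e^(−t/τ₁) = 0.23038, e^(−t/τ₂) = 0.35923.
C₂ = 3.84·[1 − (12.670·0.23038 − 18.168·0.35923)/(-5.4974)] = 3.84·0.34382 = 1.3203 g/L.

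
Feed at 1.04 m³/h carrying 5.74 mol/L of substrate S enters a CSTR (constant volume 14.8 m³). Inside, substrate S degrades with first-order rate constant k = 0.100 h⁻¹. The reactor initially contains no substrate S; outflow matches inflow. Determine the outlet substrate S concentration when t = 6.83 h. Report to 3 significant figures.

Species balance: V dC/dt = Q C_in − Q C − k V C.
This is linear with rate a = Q/V + k = 0.17027 h⁻¹.
C_ss = Q C_in/(Q + kV) = 2.3689 mol/L; C(t) = C_ss + (C₀ − C_ss) e^(−a t).
C(6.83) = 2.3689 + (-2.3689)·e^(−0.17027·6.83) = 2.3689 + (-2.3689)·0.31256 = 1.6285 mol/L.

1.63 mol/L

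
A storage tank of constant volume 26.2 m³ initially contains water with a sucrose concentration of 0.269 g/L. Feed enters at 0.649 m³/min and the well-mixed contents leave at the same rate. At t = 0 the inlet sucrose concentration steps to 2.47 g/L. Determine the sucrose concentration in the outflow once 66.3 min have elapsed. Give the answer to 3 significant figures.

2.04 g/L

Unsteady species balance (constant V, well mixed): V dC/dt = Q(C_in − C).
So dC/dt = (C_in − C)/τ with τ = V/Q = 26.2/0.649 = 40.370 min.
C approaches C_in exponentially: C(t) = C_in + (C₀ − C_in) e^(−t/τ).
C(66.3) = 2.47 + (0.269 − 2.47)·e^(−66.3/40.370) = 2.47 + (-2.2010)·0.19353 = 2.0440 g/L.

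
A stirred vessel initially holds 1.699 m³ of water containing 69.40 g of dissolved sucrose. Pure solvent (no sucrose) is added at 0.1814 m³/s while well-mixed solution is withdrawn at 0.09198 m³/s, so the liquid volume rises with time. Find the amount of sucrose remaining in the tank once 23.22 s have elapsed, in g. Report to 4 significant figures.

Let m(t) be the amount of sucrose. Volume: V(t) = V₀ + (Q_in − Q_out) t = 1.699 + 0.0894200 t; V(23.22) = 3.77533 m³.
Species balance (pure solvent in): dm/dt = −Q_out · m/V(t).
dm/m = −Q_out dt/(V₀ + 0.0894200 t); integrating gives ln(m/m₀) = −(Q_out/(Q_in−Q_out)) ln(V/V₀).
m = m₀ (V₀/V)^(Q_out/(Q_in−Q_out)) = 69.40 × (1.699/3.77533)^(1.02863) = 30.5260 g.

30.53 g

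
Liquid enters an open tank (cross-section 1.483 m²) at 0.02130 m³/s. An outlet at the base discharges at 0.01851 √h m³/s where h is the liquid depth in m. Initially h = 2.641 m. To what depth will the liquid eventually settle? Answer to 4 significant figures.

A dh/dt = Q_in − 0.01851 √h. Steady state requires inflow = outflow:
Q_in = 0.01851 √h_ss ⇒ √h_ss = 0.02130/0.01851 = 1.15073.
h_ss = 1.15073² = 1.32418 m. (Since h₀ = 2.641 m > h_ss, the level will fall toward this value.)

1.324 m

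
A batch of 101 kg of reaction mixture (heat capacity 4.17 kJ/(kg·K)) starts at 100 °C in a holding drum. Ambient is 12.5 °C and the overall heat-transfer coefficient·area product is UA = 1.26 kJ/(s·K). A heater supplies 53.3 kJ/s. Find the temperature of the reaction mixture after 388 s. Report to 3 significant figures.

69.0 °C

M c_p dT/dt = −UA(T − T_amb) + Q̇.
dT/dt = (T_ss − T)/τ with T_ss = T_amb + Q̇/UA = 12.5 + 53.3/1.26 = 54.802 °C, τ = M c_p/UA = 101·4.17/1.26 = 334.26 s.
T approaches T_ss exponentially: T(t) = T_ss + (T₀ − T_ss) e^(−t/τ).
T(388) = 54.802 + (45.198)·0.31325 = 68.960 °C.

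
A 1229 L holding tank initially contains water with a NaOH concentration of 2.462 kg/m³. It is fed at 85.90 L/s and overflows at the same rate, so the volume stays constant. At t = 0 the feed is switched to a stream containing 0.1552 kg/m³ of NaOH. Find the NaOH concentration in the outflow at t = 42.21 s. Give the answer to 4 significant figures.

Species balance on the tank: V dC/dt = Q(C_in − C).
Rewrite as dC/dt + C/τ = C_in/τ, τ = V/Q = 14.3073 s.
Integrating: C(t) = C_in + (C₀ − C_in) e^(−t/τ).
C(42.21) = 0.1552 + (2.462 − 0.1552)·e^(−42.21/14.3073) = 0.1552 + (2.30680)·0.0523274 = 0.275909 kg/m³.

0.2759 kg/m³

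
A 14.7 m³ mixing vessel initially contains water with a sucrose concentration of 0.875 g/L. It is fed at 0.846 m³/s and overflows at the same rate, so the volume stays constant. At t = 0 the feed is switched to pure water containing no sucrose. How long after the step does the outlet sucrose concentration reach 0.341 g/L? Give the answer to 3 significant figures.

Species balance: V dC/dt = Q(C_in − C) ⇒ τ = V/Q = 17.376 s.
C(t) = C_in + (C₀ − C_in) e^(−t/τ). Set C = 0.341 and solve for t:
e^(−t/τ) = (C − C_in)/(C₀ − C_in) = (0.341 − 0)/(0.875 − 0) = 0.38971
t = −τ ln(…) = 17.376 × 0.94234 = 16.374 s.

16.4 s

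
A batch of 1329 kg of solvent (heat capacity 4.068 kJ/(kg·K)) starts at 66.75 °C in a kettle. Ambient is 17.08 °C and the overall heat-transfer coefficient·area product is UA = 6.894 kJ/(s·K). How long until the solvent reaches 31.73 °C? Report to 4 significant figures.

957.5 s

Heat balance on the well-mixed liquid: M c_p dT/dt = −UA(T − T_amb).
τ = M c_p/UA = 784.214 s; T_ss = T_amb = 17.0800 °C.
T(t) = T_ss + (T₀ − T_ss)e^(−t/τ); set T = 31.73:
t = −τ ln[(T − T_ss)/(T₀ − T_ss)] = −784.214 · ln(0.294947) = 957.495 s.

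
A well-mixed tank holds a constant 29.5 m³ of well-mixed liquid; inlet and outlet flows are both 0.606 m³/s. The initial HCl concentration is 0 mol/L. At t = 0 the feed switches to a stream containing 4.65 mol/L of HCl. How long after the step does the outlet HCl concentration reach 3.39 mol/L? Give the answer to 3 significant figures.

63.6 s

Species balance on the tank: V dC/dt = Q(C_in − C), so τ = V/Q = 48.680 s.
C(t) = C_in + (C₀ − C_in) e^(−t/τ). Set C = 3.39 and solve for t:
e^(−t/τ) = (C − C_in)/(C₀ − C_in) = (3.39 − 4.65)/(0 − 4.65) = 0.27097
t = −τ ln(…) = 48.680 × 1.3058 = 63.564 s.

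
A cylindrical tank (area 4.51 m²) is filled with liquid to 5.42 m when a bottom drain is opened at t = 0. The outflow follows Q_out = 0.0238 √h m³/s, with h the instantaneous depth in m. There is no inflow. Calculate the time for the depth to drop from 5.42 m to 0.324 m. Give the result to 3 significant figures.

Unsteady balance on liquid volume: A dh/dt = −0.0238 √h.
This is separable: 2 d(√h)/dt = −0.0238/A, so √h = √h₀ − (0.0238/(2A)) t.
t = 2A(√h₀ − √h)/0.0238 = 2·4.51·(√5.42 − √0.324)/0.0238
  = 9.0200 × (2.3281 − 0.56921) / 0.0238 = 666.60 s.

667 s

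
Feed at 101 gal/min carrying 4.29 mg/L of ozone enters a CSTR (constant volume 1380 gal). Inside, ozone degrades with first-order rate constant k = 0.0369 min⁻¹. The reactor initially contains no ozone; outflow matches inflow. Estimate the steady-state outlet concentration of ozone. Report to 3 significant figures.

Accumulation = in − out − consumed: V dC/dt = Q C_in − Q C − k V C.
Steady state (dC/dt = 0): C_ss = Q C_in/(Q + kV) = C_in/(1 + kV/Q).
C_ss = 101·4.29/(101 + 0.0369·1380) = 433.29/151.92 = 2.8521 mg/L.

2.85 mg/L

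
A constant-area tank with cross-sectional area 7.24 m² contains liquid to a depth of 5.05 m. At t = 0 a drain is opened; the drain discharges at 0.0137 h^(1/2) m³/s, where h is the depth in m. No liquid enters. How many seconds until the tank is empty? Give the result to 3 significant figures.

Unsteady balance on liquid volume: A dh/dt = −0.0137 √h.
Separate and integrate: 2(√h − √h₀) = −(0.0137/A) t.
Tank is empty when √h = 0: t_empty = 2A√h₀/0.0137.
t_empty = 2·7.24·√5.05/0.0137 = 14.480·2.2472/0.0137 = 2375.2 s.

2380 s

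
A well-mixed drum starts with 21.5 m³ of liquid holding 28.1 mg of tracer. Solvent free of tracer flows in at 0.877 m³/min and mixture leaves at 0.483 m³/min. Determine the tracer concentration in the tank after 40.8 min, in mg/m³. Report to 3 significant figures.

Let m(t) be the amount of tracer. Volume: V(t) = V₀ + (Q_in − Q_out) t = 21.5 + 0.39400 t; V(40.8) = 37.575 m³.
No tracer enters, so dm/dt = −Q_out · (m/V).
Separate: dm/m = −Q_out dt/V(t) ⇒ ln(m/m₀) = −(Q_out/(Q_in−Q_out)) ln(V/V₀).
m = m₀ (V₀/V)^(Q_out/(Q_in−Q_out)) = 28.1 × (21.5/37.575)^(1.2259) = 14.173 mg.
C = m/V = 14.173/37.575 = 0.37720 mg/m³.

0.377 mg/m³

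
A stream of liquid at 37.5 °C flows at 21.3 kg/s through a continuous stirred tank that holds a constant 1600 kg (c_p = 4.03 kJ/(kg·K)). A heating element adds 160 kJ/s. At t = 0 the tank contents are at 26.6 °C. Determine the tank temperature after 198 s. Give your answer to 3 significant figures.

M c_p dT/dt = ṁ c_p (T_in − T) + Q̇.
Rearrange: dT/dt = (T_ss − T)/τ with τ = M/ṁ = 75.117 s and T_ss = T_in + Q̇/(ṁ c_p) = 39.364 °C.
This is linear first-order; T(t) = T_ss + (T₀ − T_ss) e^(−t/τ).
T(198) = 39.364 + (-12.764)·e^(−198/75.117) = 39.364 + (-12.764)·0.071656 = 38.449 °C.

38.4 °C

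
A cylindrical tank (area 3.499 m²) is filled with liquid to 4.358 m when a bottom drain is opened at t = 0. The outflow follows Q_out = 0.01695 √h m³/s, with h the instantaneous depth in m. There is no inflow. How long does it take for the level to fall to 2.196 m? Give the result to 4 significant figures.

250.1 s

A dh/dt = −Q_out = −0.01695 √h.
Separate and integrate: 2(√h − √h₀) = −(0.01695/A) t.
t = 2A(√h₀ − √h)/0.01695 = 2·3.499·(√4.358 − √2.196)/0.01695
  = 6.99800 × (2.08758 − 1.48189) / 0.01695 = 250.067 s.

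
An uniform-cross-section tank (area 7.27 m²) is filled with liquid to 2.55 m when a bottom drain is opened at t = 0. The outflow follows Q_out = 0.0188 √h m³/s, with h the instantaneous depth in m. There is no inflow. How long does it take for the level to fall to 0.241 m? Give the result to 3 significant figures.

A dh/dt = −Q_out = −0.0188 √h.
∫ h^(−1/2) dh = −(0.0188/A) ∫ dt, giving 2√h = 2√h₀ − (0.0188/A) t.
t = 2A(√h₀ − √h)/0.0188 = 2·7.27·(√2.55 − √0.241)/0.0188
  = 14.540 × (1.5969 − 0.49092) / 0.0188 = 855.35 s.

855 s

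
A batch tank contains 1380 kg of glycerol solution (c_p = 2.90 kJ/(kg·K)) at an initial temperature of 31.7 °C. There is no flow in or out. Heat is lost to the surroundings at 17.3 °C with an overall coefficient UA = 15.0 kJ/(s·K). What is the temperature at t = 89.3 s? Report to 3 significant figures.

M c_p dT/dt = −UA(T − T_amb).
dT/dt = (T_ss − T)/τ with T_ss = T_amb = 17.300 °C, τ = M c_p/UA = 1380·2.90/15.0 = 266.80 s.
T approaches T_ss exponentially: T(t) = T_ss + (T₀ − T_ss) e^(−t/τ).
T(89.3) = 17.300 + (14.400)·0.71555 = 27.604 °C.

27.6 °C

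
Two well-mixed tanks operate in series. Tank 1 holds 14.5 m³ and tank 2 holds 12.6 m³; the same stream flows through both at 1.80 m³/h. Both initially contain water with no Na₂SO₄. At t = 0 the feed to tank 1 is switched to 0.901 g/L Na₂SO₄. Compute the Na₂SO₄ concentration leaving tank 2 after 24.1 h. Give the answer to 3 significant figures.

0.747 g/L

Each tank obeys Vᵢ dCᵢ/dt = Q(Cᵢ₋₁ − Cᵢ), so τᵢ = Vᵢ/Q.
τ₁ = 14.5/1.80 = 8.0556 h; τ₂ = 12.6/1.80 = 7.0000 h.
Tank 1: C₁ = C_in(1 − e^(−t/τ₁)). Tank 2 (τ₁ ≠ τ₂): C₂ = C_in[1 − (τ₁ e^(−t/τ₁) − τ₂ e^(−t/τ₂))/(τ₁ − τ₂)].
At t = 24.1: e^(−t/τ₁) = 0.050201, e^(−t/τ₂) = 0.031973.
C₂ = 0.901·[1 − (8.0556·0.050201 − 7.0000·0.031973)/(1.0556)] = 0.901·0.82892 = 0.74686 g/L.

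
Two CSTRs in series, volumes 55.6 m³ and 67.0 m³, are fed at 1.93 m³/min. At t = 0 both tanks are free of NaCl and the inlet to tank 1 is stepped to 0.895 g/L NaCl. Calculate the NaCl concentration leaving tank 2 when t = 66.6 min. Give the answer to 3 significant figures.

Time constants: τᵢ = Vᵢ/Q for each well-mixed tank.
τ₁ = 55.6/1.93 = 28.808 min; τ₂ = 67.0/1.93 = 34.715 min.
Solving the cascade with C₁(0)=C₂(0)=0 gives C₂(t) = C_in[1 − (τ₁ e^(−t/τ₁) − τ₂ e^(−t/τ₂))/(τ₁ − τ₂)].
At t = 66.6: e^(−t/τ₁) = 0.099079, e^(−t/τ₂) = 0.14683.
C₂ = 0.895·[1 − (28.808·0.099079 − 34.715·0.14683)/(-5.9067)] = 0.895·0.62028 = 0.55515 g/L.

0.555 g/L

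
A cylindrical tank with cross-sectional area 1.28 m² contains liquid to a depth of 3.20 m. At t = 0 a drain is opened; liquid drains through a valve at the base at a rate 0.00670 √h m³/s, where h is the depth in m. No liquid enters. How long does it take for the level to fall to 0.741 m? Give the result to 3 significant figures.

A dh/dt = −Q_out = −0.00670 √h.
This is separable: 2 d(√h)/dt = −0.00670/A, so √h = √h₀ − (0.00670/(2A)) t.
t = 2A(√h₀ − √h)/0.00670 = 2·1.28·(√3.20 − √0.741)/0.00670
  = 2.5600 × (1.7889 − 0.86081) / 0.00670 = 354.59 s.

355 s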